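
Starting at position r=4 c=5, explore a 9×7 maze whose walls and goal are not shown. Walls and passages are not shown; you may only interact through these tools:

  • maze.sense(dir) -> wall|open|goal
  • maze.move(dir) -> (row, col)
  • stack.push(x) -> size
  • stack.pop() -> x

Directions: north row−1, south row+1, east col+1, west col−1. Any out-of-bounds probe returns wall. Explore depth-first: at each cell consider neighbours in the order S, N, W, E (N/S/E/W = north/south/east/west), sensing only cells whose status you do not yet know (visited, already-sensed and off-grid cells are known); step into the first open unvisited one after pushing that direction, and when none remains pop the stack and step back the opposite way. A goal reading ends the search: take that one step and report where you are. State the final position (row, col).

Step: maze.sense[dir='south']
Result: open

Step: stack.push[x='south']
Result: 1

Step: maze.move[dir='south']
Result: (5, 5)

Step: maze.sense[dir='south']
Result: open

Step: stack.push[x='south']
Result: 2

Step: maze.move[dir='south']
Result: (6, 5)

Step: maze.sense[dir='south']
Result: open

Step: stack.push[x='south']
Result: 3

Step: maze.move[dir='south']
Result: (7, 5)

Step: maze.sense[dir='south']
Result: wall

Step: maze.sense[dir='west']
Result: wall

Step: maze.sense[dir='east']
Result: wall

Step: stack.pop[]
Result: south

Step: maze.move[dir='north']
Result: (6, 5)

Step: maze.sense[dir='west']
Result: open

Step: stack.push[x='west']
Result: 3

Step: maze.move[dir='west']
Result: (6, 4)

Step: maze.sense[dir='north']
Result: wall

Step: maze.sense[dir='west']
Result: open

Step: stack.push[x='west']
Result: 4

Step: maze.move[dir='west']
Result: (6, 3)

Step: maze.sense[dir='south']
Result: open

Step: stack.push[x='south']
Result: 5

Step: maze.move[dir='south']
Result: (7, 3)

Step: maze.sense[dir='south']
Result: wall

Step: maze.sense[dir='west']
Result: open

Step: stack.push[x='west']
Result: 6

Step: maze.move[dir='west']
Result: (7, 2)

Step: maze.sense[dir='south']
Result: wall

Step: maze.sense[dir='north']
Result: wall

Step: maze.sense[dir='west']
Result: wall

Step: stack.pop[]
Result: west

Step: maze.move[dir='east']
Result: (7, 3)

Step: stack.pop[]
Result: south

Step: maze.move[dir='north']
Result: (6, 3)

Step: maze.sense[dir='north']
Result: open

Step: stack.push[x='north']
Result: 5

Step: maze.move[dir='north']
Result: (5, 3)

Step: maze.sense[dir='north']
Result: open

Step: stack.push[x='north']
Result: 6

Step: maze.move[dir='north']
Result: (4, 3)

Step: maze.sense[dir='north']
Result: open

Step: stack.push[x='north']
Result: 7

Step: maze.move[dir='north']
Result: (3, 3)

Step: maze.sense[dir='north']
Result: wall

Step: maze.sense[dir='west']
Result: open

Step: stack.push[x='west']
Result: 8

Step: maze.move[dir='west']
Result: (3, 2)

Step: maze.sense[dir='south']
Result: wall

Step: maze.sense[dir='north']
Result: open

Step: stack.push[x='north']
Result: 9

Step: maze.move[dir='north']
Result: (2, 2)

Step: maze.sense[dir='north']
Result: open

Step: stack.push[x='north']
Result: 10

Step: maze.move[dir='north']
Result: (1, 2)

Step: maze.sense[dir='north']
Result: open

Step: stack.push[x='north']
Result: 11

Step: maze.move[dir='north']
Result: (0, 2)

Step: maze.sense[dir='west']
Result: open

Step: stack.push[x='west']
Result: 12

Step: maze.move[dir='west']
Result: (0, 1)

Step: maze.sense[dir='south']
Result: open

Step: stack.push[x='south']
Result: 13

Step: maze.move[dir='south']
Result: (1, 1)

Step: maze.sense[dir='south']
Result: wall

Step: maze.sense[dir='west']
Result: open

Step: stack.push[x='west']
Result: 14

Step: maze.move[dir='west']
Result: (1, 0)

Step: maze.sense[dir='south']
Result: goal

Step: maze.move[dir='south']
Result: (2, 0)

Answer: (2, 0)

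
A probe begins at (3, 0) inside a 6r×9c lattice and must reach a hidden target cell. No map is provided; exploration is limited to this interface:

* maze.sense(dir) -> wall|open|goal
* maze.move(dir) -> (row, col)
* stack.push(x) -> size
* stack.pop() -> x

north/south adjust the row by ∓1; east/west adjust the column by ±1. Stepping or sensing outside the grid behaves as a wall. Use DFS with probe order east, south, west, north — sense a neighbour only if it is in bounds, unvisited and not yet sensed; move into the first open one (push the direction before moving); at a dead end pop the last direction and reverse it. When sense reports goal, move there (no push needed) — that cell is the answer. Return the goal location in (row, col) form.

Do: maze.sense[dir: east]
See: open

Do: stack.push[x: east]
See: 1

Do: maze.move[dir: east]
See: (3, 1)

Do: maze.sense[dir: east]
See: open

Do: stack.push[x: east]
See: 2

Do: maze.move[dir: east]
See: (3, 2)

Do: maze.sense[dir: east]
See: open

Do: stack.push[x: east]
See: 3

Do: maze.move[dir: east]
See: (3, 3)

Do: maze.sense[dir: east]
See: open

Do: stack.push[x: east]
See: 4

Do: maze.move[dir: east]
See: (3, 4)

Do: maze.sense[dir: east]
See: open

Do: stack.push[x: east]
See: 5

Do: maze.move[dir: east]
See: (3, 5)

Do: maze.sense[dir: east]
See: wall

Do: maze.sense[dir: south]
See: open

Do: stack.push[x: south]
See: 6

Do: maze.move[dir: south]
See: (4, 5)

Do: maze.sense[dir: east]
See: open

Do: stack.push[x: east]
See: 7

Do: maze.move[dir: east]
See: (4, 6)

Do: maze.sense[dir: east]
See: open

Do: stack.push[x: east]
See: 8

Do: maze.move[dir: east]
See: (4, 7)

Do: maze.sense[dir: east]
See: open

Do: stack.push[x: east]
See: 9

Do: maze.move[dir: east]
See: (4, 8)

Do: maze.sense[dir: south]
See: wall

Do: maze.sense[dir: north]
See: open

Do: stack.push[x: north]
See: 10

Do: maze.move[dir: north]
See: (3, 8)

Do: maze.sense[dir: west]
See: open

Do: stack.push[x: west]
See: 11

Do: maze.move[dir: west]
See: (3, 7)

Do: maze.sense[dir: north]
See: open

Do: stack.push[x: north]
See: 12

Do: maze.move[dir: north]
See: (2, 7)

Do: maze.sense[dir: east]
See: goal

Do: maze.move[dir: east]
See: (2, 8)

Answer: (2, 8)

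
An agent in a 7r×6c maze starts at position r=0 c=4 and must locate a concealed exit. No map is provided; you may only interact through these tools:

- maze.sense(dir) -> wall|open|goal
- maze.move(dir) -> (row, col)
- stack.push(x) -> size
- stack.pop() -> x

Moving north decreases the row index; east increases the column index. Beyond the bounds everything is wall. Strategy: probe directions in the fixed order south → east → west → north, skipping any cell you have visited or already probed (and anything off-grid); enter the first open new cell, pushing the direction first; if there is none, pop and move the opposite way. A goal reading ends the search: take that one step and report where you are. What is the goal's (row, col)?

-> maze.sense(dir=south)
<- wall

-> maze.sense(dir=east)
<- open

-> stack.push(x=east)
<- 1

-> maze.move(dir=east)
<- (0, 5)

-> maze.sense(dir=south)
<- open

-> stack.push(x=south)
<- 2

-> maze.move(dir=south)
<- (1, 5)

-> maze.sense(dir=south)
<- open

-> stack.push(x=south)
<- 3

-> maze.move(dir=south)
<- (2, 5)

-> maze.sense(dir=south)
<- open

-> stack.push(x=south)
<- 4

-> maze.move(dir=south)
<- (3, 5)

-> maze.sense(dir=south)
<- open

-> stack.push(x=south)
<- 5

-> maze.move(dir=south)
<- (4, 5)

-> maze.sense(dir=south)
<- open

-> stack.push(x=south)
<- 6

-> maze.move(dir=south)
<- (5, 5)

-> maze.sense(dir=south)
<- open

-> stack.push(x=south)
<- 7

-> maze.move(dir=south)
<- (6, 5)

-> maze.sense(dir=west)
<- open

-> stack.push(x=west)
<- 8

-> maze.move(dir=west)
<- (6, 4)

-> maze.sense(dir=west)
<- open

-> stack.push(x=west)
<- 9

-> maze.move(dir=west)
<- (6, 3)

-> maze.sense(dir=west)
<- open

-> stack.push(x=west)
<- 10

-> maze.move(dir=west)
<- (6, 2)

-> maze.sense(dir=west)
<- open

-> stack.push(x=west)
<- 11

-> maze.move(dir=west)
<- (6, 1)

-> maze.sense(dir=west)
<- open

-> stack.push(x=west)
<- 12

-> maze.move(dir=west)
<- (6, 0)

-> maze.sense(dir=north)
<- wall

-> stack.pop()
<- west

-> maze.move(dir=east)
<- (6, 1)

-> maze.sense(dir=north)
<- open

-> stack.push(x=north)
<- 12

-> maze.move(dir=north)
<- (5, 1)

-> maze.sense(dir=east)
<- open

-> stack.push(x=east)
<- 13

-> maze.move(dir=east)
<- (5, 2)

-> maze.sense(dir=east)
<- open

-> stack.push(x=east)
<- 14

-> maze.move(dir=east)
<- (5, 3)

-> maze.sense(dir=east)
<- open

-> stack.push(x=east)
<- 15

-> maze.move(dir=east)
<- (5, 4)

-> maze.sense(dir=north)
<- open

-> stack.push(x=north)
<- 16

-> maze.move(dir=north)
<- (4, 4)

-> maze.sense(dir=west)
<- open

-> stack.push(x=west)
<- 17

-> maze.move(dir=west)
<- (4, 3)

-> maze.sense(dir=west)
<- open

-> stack.push(x=west)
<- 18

-> maze.move(dir=west)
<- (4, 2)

-> maze.sense(dir=west)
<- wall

-> maze.sense(dir=north)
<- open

-> stack.push(x=north)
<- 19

-> maze.move(dir=north)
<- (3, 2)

-> maze.sense(dir=east)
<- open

-> stack.push(x=east)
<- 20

-> maze.move(dir=east)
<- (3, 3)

-> maze.sense(dir=east)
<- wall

-> maze.sense(dir=north)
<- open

-> stack.push(x=north)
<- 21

-> maze.move(dir=north)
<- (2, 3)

-> maze.sense(dir=east)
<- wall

-> maze.sense(dir=west)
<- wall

-> maze.sense(dir=north)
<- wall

-> stack.pop()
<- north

-> maze.move(dir=south)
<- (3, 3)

-> stack.pop()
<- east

-> maze.move(dir=west)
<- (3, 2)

-> maze.sense(dir=west)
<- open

-> stack.push(x=west)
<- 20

-> maze.move(dir=west)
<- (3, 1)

-> maze.sense(dir=west)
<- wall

-> maze.sense(dir=north)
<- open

-> stack.push(x=north)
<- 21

-> maze.move(dir=north)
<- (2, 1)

-> maze.sense(dir=west)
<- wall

-> maze.sense(dir=north)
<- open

-> stack.push(x=north)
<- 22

-> maze.move(dir=north)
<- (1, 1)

-> maze.sense(dir=east)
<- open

-> stack.push(x=east)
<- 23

-> maze.move(dir=east)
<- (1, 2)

-> maze.sense(dir=north)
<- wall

-> stack.pop()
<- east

-> maze.move(dir=west)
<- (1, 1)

-> maze.sense(dir=west)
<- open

-> stack.push(x=west)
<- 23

-> maze.move(dir=west)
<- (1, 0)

-> maze.sense(dir=north)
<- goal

-> maze.move(dir=north)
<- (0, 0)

Answer: (0, 0)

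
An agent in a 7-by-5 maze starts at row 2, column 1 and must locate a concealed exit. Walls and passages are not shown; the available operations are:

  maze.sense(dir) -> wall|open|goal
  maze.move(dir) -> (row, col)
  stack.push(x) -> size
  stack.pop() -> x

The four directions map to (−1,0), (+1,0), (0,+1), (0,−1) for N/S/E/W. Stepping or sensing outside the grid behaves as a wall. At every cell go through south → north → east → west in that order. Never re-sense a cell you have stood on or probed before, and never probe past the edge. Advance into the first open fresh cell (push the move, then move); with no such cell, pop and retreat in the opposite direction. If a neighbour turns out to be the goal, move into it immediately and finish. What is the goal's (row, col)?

# 1. sense(dir=south) : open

# 2. push(x=south) : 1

# 3. move(dir=south) : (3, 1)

# 4. sense(dir=south) : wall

# 5. sense(dir=east) : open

# 6. push(x=east) : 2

# 7. move(dir=east) : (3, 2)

# 8. sense(dir=south) : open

# 9. push(x=south) : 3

# 10. move(dir=south) : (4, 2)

# 11. sense(dir=south) : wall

# 12. sense(dir=east) : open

# 13. push(x=east) : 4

# 14. move(dir=east) : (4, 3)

# 15. sense(dir=south) : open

# 16. push(x=south) : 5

# 17. move(dir=south) : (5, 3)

# 18. sense(dir=south) : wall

# 19. sense(dir=east) : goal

# 20. move(dir=east) : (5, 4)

Answer: (5, 4)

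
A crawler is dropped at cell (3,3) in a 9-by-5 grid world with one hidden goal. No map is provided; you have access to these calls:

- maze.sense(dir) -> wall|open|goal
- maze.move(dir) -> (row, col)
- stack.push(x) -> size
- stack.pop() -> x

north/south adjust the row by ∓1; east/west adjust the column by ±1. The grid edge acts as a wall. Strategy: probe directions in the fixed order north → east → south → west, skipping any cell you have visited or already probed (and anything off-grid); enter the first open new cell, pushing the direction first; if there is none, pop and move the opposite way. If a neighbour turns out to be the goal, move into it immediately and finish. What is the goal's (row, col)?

·→ maze.sense(dir: north)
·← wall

·→ maze.sense(dir: east)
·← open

·→ stack.push(x: east)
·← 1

·→ maze.move(dir: east)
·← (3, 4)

·→ maze.sense(dir: north)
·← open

·→ stack.push(x: north)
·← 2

·→ maze.move(dir: north)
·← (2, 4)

·→ maze.sense(dir: north)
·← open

·→ stack.push(x: north)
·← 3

·→ maze.move(dir: north)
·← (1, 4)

·→ maze.sense(dir: north)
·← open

·→ stack.push(x: north)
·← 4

·→ maze.move(dir: north)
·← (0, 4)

·→ maze.sense(dir: west)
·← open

·→ stack.push(x: west)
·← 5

·→ maze.move(dir: west)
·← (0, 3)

·→ maze.sense(dir: south)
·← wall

·→ maze.sense(dir: west)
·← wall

·→ stack.pop()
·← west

·→ maze.move(dir: east)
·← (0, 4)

·→ stack.pop()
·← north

·→ maze.move(dir: south)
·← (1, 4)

·→ stack.pop()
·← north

·→ maze.move(dir: south)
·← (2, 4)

·→ stack.pop()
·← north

·→ maze.move(dir: south)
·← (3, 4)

·→ maze.sense(dir: south)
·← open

·→ stack.push(x: south)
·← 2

·→ maze.move(dir: south)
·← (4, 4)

·→ maze.sense(dir: south)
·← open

·→ stack.push(x: south)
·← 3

·→ maze.move(dir: south)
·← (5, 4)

·→ maze.sense(dir: south)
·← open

·→ stack.push(x: south)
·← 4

·→ maze.move(dir: south)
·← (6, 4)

·→ maze.sense(dir: south)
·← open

·→ stack.push(x: south)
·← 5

·→ maze.move(dir: south)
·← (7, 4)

·→ maze.sense(dir: south)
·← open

·→ stack.push(x: south)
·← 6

·→ maze.move(dir: south)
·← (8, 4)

·→ maze.sense(dir: west)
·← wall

·→ stack.pop()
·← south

·→ maze.move(dir: north)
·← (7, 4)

·→ maze.sense(dir: west)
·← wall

·→ stack.pop()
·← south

·→ maze.move(dir: north)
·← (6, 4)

·→ maze.sense(dir: west)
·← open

·→ stack.push(x: west)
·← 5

·→ maze.move(dir: west)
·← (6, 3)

·→ maze.sense(dir: north)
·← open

·→ stack.push(x: north)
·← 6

·→ maze.move(dir: north)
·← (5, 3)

·→ maze.sense(dir: north)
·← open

·→ stack.push(x: north)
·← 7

·→ maze.move(dir: north)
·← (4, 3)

·→ maze.sense(dir: west)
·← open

·→ stack.push(x: west)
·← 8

·→ maze.move(dir: west)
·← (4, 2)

·→ maze.sense(dir: north)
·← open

·→ stack.push(x: north)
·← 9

·→ maze.move(dir: north)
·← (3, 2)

·→ maze.sense(dir: north)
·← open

·→ stack.push(x: north)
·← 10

·→ maze.move(dir: north)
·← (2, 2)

·→ maze.sense(dir: north)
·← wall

·→ maze.sense(dir: west)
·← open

·→ stack.push(x: west)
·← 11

·→ maze.move(dir: west)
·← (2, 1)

·→ maze.sense(dir: north)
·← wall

·→ maze.sense(dir: south)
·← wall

·→ maze.sense(dir: west)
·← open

·→ stack.push(x: west)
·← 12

·→ maze.move(dir: west)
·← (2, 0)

·→ maze.sense(dir: north)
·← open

·→ stack.push(x: north)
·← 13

·→ maze.move(dir: north)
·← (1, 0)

·→ maze.sense(dir: north)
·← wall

·→ stack.pop()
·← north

·→ maze.move(dir: south)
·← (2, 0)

·→ maze.sense(dir: south)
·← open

·→ stack.push(x: south)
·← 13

·→ maze.move(dir: south)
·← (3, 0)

·→ maze.sense(dir: south)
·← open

·→ stack.push(x: south)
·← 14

·→ maze.move(dir: south)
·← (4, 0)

·→ maze.sense(dir: east)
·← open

·→ stack.push(x: east)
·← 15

·→ maze.move(dir: east)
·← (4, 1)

·→ maze.sense(dir: south)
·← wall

·→ stack.pop()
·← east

·→ maze.move(dir: west)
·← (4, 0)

·→ maze.sense(dir: south)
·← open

·→ stack.push(x: south)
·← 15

·→ maze.move(dir: south)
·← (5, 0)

·→ maze.sense(dir: south)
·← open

·→ stack.push(x: south)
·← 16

·→ maze.move(dir: south)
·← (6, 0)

·→ maze.sense(dir: east)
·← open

·→ stack.push(x: east)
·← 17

·→ maze.move(dir: east)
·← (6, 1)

·→ maze.sense(dir: east)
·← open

·→ stack.push(x: east)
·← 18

·→ maze.move(dir: east)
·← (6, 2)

·→ maze.sense(dir: north)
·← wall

·→ maze.sense(dir: south)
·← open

·→ stack.push(x: south)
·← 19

·→ maze.move(dir: south)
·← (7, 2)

·→ maze.sense(dir: south)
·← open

·→ stack.push(x: south)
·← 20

·→ maze.move(dir: south)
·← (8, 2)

·→ maze.sense(dir: west)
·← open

·→ stack.push(x: west)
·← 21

·→ maze.move(dir: west)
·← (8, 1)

·→ maze.sense(dir: north)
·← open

·→ stack.push(x: north)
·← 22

·→ maze.move(dir: north)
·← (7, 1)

·→ maze.sense(dir: west)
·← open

·→ stack.push(x: west)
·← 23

·→ maze.move(dir: west)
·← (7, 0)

·→ maze.sense(dir: south)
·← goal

·→ maze.move(dir: south)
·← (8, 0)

Answer: (8, 0)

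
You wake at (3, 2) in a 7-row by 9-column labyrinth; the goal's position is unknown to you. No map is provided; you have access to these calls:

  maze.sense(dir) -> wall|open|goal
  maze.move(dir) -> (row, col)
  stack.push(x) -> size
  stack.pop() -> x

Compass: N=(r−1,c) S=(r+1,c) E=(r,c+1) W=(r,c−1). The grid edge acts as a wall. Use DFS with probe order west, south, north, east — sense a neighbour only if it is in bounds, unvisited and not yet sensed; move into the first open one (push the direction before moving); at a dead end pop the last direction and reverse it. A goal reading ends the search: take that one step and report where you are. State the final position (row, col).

I use maze.sense(dir=west), and see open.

Next I call stack.push(x=west), yielding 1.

Next I call maze.move(dir=west), → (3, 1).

I use maze.sense(dir=west), → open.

I try stack.push(x=west), which returns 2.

Next I call maze.move(dir=west), giving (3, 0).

I try maze.sense(dir=south), — result: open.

Calling stack.push(x=south), → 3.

Next I call maze.move(dir=south), and get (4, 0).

Next I call maze.sense(dir=south), : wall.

Invoking maze.sense(dir=east), : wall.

Next I call stack.pop, and observe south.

Now I run maze.move(dir=north), and see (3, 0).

Then maze.sense(dir=north), yielding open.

Invoking stack.push(x=north), which returns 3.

Then maze.move(dir=north), — result: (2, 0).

Calling maze.sense(dir=north), and observe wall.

I call maze.sense(dir=east), and see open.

Invoking stack.push(x=east), and see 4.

I run maze.move(dir=east), giving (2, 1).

Then maze.sense(dir=north), — result: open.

Calling stack.push(x=north), yielding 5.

Then maze.move(dir=north), : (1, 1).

I invoke maze.sense(dir=north), giving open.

I use stack.push(x=north), giving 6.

Then maze.move(dir=north), : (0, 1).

I invoke maze.sense(dir=west), and observe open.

I call stack.push(x=west), yielding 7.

Invoking maze.move(dir=west), → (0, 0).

I invoke stack.pop, : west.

Now I run maze.move(dir=east), yielding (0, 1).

Invoking maze.sense(dir=east), yielding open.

I invoke stack.push(x=east), : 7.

Calling maze.move(dir=east), yielding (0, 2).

I run maze.sense(dir=south), : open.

I try stack.push(x=south), which returns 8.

Now I run maze.move(dir=south), yielding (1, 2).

Next I call maze.sense(dir=south), and observe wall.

Invoking maze.sense(dir=east), : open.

Calling stack.push(x=east), and get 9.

Next I call maze.move(dir=east), → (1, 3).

Invoking maze.sense(dir=south), — result: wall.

I use maze.sense(dir=north), — result: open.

Then stack.push(x=north), : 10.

Now I run maze.move(dir=north), and see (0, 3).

Calling maze.sense(dir=east), which returns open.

I try stack.push(x=east), giving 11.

Using maze.move(dir=east), giving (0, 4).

Next I call maze.sense(dir=south), and observe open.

I call stack.push(x=south), and observe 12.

I call maze.move(dir=south), : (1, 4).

I run maze.sense(dir=south), : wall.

Using maze.sense(dir=east), → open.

Then stack.push(x=east), — result: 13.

Using maze.move(dir=east), and observe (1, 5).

I use maze.sense(dir=south), : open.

I run stack.push(x=south), : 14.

I try maze.move(dir=south), and see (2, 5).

Invoking maze.sense(dir=south), → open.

Now I run stack.push(x=south), which returns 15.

I invoke maze.move(dir=south), → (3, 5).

Next I call maze.sense(dir=west), and see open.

Using stack.push(x=west), yielding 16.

Using maze.move(dir=west), : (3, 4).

I run maze.sense(dir=west), : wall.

I use maze.sense(dir=south), and see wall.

Calling stack.pop, → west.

I try maze.move(dir=east), which returns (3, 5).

Calling maze.sense(dir=south), : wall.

I try maze.sense(dir=east), — result: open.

I call stack.push(x=east), and see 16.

I use maze.move(dir=east), giving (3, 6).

Now I run maze.sense(dir=south), and see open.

I invoke stack.push(x=south), giving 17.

I try maze.move(dir=south), : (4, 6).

Next I call maze.sense(dir=south), which returns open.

Now I run stack.push(x=south), : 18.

I call maze.move(dir=south), — result: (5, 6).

Calling maze.sense(dir=west), and observe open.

Now I run stack.push(x=west), giving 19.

Next I call maze.move(dir=west), and get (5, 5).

I run maze.sense(dir=west), and get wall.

I run maze.sense(dir=south), : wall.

Now I run stack.pop, and see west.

Now I run maze.move(dir=east), yielding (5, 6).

Using maze.sense(dir=south), — result: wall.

Using maze.sense(dir=east), — result: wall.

I invoke stack.pop, yielding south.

I use maze.move(dir=north), : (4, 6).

Calling maze.sense(dir=east), → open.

Now I run stack.push(x=east), → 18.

Invoking maze.move(dir=east), which returns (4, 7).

I invoke maze.sense(dir=north), : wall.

I call maze.sense(dir=east), giving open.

Then stack.push(x=east), — result: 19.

Next I call maze.move(dir=east), : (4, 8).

Calling maze.sense(dir=south), giving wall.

Next I call maze.sense(dir=north), and see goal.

Using maze.move(dir=north), : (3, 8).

Answer: (3, 8)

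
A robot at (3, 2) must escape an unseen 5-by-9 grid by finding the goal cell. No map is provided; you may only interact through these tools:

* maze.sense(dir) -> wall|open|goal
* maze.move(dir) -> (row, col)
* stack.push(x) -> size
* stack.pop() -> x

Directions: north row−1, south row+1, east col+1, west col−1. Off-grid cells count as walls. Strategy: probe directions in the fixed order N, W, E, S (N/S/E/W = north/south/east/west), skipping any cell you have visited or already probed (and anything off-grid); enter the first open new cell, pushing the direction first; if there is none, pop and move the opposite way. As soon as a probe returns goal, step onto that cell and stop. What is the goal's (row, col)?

[in] sense dir: north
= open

[in] push x: north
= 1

[in] move dir: north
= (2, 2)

[in] sense dir: north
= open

[in] push x: north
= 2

[in] move dir: north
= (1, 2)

[in] sense dir: north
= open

[in] push x: north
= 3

[in] move dir: north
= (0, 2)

[in] sense dir: west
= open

[in] push x: west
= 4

[in] move dir: west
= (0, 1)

[in] sense dir: west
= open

[in] push x: west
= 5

[in] move dir: west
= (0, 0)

[in] sense dir: south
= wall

[in] pop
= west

[in] move dir: east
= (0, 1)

[in] sense dir: south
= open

[in] push x: south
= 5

[in] move dir: south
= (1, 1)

[in] sense dir: south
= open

[in] push x: south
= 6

[in] move dir: south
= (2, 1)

[in] sense dir: west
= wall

[in] sense dir: south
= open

[in] push x: south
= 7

[in] move dir: south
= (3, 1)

[in] sense dir: west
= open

[in] push x: west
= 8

[in] move dir: west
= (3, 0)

[in] sense dir: south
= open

[in] push x: south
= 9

[in] move dir: south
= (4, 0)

[in] sense dir: east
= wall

[in] pop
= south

[in] move dir: north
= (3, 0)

[in] pop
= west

[in] move dir: east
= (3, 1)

[in] pop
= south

[in] move dir: north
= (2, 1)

[in] pop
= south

[in] move dir: north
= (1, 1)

[in] pop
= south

[in] move dir: north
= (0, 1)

[in] pop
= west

[in] move dir: east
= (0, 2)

[in] sense dir: east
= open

[in] push x: east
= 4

[in] move dir: east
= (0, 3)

[in] sense dir: east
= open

[in] push x: east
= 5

[in] move dir: east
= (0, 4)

[in] sense dir: east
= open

[in] push x: east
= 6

[in] move dir: east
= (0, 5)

[in] sense dir: east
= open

[in] push x: east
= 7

[in] move dir: east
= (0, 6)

[in] sense dir: east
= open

[in] push x: east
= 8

[in] move dir: east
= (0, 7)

[in] sense dir: east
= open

[in] push x: east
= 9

[in] move dir: east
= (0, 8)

[in] sense dir: south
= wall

[in] pop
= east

[in] move dir: west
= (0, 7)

[in] sense dir: south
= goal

[in] move dir: south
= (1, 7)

Answer: (1, 7)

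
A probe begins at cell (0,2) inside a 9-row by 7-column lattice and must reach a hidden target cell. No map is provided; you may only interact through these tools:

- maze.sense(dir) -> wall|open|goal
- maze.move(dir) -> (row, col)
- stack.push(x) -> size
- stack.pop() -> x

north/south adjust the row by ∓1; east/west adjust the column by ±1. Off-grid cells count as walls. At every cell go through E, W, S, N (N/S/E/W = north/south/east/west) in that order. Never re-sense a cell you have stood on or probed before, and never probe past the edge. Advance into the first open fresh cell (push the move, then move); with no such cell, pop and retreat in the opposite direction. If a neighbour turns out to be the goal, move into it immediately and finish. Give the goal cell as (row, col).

Now I run sense on dir=east, giving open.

Calling push on x=east, and get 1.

Invoking move on dir=east, yielding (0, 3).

I try sense on dir=east, yielding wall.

I run sense on dir=south, — result: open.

Calling push on x=south, and see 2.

Using move on dir=south, → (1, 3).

Using sense on dir=east, — result: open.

Then push on x=east, and observe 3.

Invoking move on dir=east, — result: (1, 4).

I try sense on dir=east, giving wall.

Invoking sense on dir=south, yielding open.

Next I call push on x=south, — result: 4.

Using move on dir=south, and see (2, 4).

I run sense on dir=east, and get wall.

Now I run sense on dir=west, which returns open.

I try push on x=west, — result: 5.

I run move on dir=west, which returns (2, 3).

Invoking sense on dir=west, — result: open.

Then push on x=west, which returns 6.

I run move on dir=west, giving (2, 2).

I use sense on dir=west, and see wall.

I run sense on dir=south, yielding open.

Next I call push on x=south, — result: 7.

I use move on dir=south, and see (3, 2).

I invoke sense on dir=east, → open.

Then push on x=east, : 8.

Calling move on dir=east, : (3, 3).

Calling sense on dir=east, and get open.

I invoke push on x=east, and observe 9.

I use move on dir=east, and get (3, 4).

I try sense on dir=east, → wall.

Then sense on dir=south, and observe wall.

I try pop(), : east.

Using move on dir=west, and get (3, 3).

Then sense on dir=south, → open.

Then push on x=south, yielding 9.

Using move on dir=south, which returns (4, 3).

I run sense on dir=west, : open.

I use push on x=west, and observe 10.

Now I run move on dir=west, and get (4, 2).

Invoking sense on dir=west, and observe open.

I use push on x=west, yielding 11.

Then move on dir=west, → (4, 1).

I run sense on dir=west, and see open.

I call push on x=west, → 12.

Using move on dir=west, giving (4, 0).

Calling sense on dir=south, and get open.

Then push on x=south, and observe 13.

Next I call move on dir=south, yielding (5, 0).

I run sense on dir=east, giving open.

I use push on x=east, and get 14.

I try move on dir=east, and get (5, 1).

I try sense on dir=east, yielding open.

I use push on x=east, yielding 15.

Calling move on dir=east, and see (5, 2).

I invoke sense on dir=east, and observe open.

Next I call push on x=east, yielding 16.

Using move on dir=east, — result: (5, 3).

Calling sense on dir=east, which returns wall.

Calling sense on dir=south, which returns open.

I call push on x=south, : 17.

I invoke move on dir=south, giving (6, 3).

I run sense on dir=east, giving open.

Then push on x=east, yielding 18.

I use move on dir=east, : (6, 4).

Then sense on dir=east, and see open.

Using push on x=east, and observe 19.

Now I run move on dir=east, giving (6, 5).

Using sense on dir=east, and observe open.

I use push on x=east, : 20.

I invoke move on dir=east, and see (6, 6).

I call sense on dir=south, and get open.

Now I run push on x=south, — result: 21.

Then move on dir=south, which returns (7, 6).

Next I call sense on dir=west, and see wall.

I use sense on dir=south, giving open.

I call push on x=south, and get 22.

Next I call move on dir=south, and see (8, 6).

Next I call sense on dir=west, : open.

I try push on x=west, and get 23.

I call move on dir=west, and get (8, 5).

Using sense on dir=west, which returns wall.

I call pop, — result: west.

Invoking move on dir=east, which returns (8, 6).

I invoke pop, and observe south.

Calling move on dir=north, which returns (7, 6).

Calling pop(), which returns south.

Now I run move on dir=north, yielding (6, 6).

Calling sense on dir=north, yielding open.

Using push on x=north, — result: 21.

I call move on dir=north, → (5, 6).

Next I call sense on dir=west, yielding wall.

Using sense on dir=north, and observe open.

I call push on x=north, — result: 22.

I run move on dir=north, which returns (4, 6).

Calling sense on dir=west, and see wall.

I invoke sense on dir=north, giving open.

I use push on x=north, and observe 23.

I invoke move on dir=north, — result: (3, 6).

Using sense on dir=north, and see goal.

I call move on dir=north, → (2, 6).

Answer: (2, 6)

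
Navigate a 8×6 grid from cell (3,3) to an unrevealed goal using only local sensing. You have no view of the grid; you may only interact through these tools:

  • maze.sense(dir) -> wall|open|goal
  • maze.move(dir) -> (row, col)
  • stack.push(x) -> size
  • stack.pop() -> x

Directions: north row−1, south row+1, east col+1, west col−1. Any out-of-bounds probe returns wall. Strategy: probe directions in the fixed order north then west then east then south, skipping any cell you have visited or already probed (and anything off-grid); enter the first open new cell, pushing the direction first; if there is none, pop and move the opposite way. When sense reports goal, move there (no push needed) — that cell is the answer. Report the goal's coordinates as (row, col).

[in] sense dir: north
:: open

[in] push x: north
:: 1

[in] move dir: north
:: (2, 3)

[in] sense dir: north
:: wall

[in] sense dir: west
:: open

[in] push x: west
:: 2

[in] move dir: west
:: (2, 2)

[in] sense dir: north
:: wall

[in] sense dir: west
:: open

[in] push x: west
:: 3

[in] move dir: west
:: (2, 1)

[in] sense dir: north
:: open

[in] push x: north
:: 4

[in] move dir: north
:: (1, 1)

[in] sense dir: north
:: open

[in] push x: north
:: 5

[in] move dir: north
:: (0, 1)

[in] sense dir: west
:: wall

[in] sense dir: east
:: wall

[in] pop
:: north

[in] move dir: south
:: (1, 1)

[in] sense dir: west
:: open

[in] push x: west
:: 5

[in] move dir: west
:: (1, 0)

[in] sense dir: south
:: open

[in] push x: south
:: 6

[in] move dir: south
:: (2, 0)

[in] sense dir: south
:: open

[in] push x: south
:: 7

[in] move dir: south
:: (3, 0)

[in] sense dir: east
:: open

[in] push x: east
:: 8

[in] move dir: east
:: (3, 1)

[in] sense dir: east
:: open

[in] push x: east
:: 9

[in] move dir: east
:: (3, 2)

[in] sense dir: south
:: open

[in] push x: south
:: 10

[in] move dir: south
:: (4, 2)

[in] sense dir: west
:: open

[in] push x: west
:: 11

[in] move dir: west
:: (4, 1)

[in] sense dir: west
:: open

[in] push x: west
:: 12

[in] move dir: west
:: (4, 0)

[in] sense dir: south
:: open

[in] push x: south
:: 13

[in] move dir: south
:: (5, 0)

[in] sense dir: east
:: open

[in] push x: east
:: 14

[in] move dir: east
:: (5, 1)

[in] sense dir: east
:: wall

[in] sense dir: south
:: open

[in] push x: south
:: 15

[in] move dir: south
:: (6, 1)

[in] sense dir: west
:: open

[in] push x: west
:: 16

[in] move dir: west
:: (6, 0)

[in] sense dir: south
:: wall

[in] pop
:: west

[in] move dir: east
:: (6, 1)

[in] sense dir: east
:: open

[in] push x: east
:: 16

[in] move dir: east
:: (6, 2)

[in] sense dir: east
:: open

[in] push x: east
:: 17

[in] move dir: east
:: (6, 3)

[in] sense dir: north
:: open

[in] push x: north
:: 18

[in] move dir: north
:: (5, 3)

[in] sense dir: north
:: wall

[in] sense dir: east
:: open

[in] push x: east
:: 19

[in] move dir: east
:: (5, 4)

[in] sense dir: north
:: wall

[in] sense dir: east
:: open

[in] push x: east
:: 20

[in] move dir: east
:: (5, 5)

[in] sense dir: north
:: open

[in] push x: north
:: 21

[in] move dir: north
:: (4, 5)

[in] sense dir: north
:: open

[in] push x: north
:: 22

[in] move dir: north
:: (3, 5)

[in] sense dir: north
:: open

[in] push x: north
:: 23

[in] move dir: north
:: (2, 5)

[in] sense dir: north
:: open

[in] push x: north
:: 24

[in] move dir: north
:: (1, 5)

[in] sense dir: north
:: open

[in] push x: north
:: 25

[in] move dir: north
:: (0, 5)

[in] sense dir: west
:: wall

[in] pop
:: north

[in] move dir: south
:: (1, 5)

[in] sense dir: west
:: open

[in] push x: west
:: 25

[in] move dir: west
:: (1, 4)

[in] sense dir: south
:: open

[in] push x: south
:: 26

[in] move dir: south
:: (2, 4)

[in] sense dir: south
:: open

[in] push x: south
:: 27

[in] move dir: south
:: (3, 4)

[in] pop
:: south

[in] move dir: north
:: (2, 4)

[in] pop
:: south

[in] move dir: north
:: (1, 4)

[in] pop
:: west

[in] move dir: east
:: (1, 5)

[in] pop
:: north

[in] move dir: south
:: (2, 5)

[in] pop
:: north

[in] move dir: south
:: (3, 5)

[in] pop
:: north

[in] move dir: south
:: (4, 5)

[in] pop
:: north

[in] move dir: south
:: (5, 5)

[in] sense dir: south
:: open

[in] push x: south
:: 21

[in] move dir: south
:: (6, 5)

[in] sense dir: west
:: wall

[in] sense dir: south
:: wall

[in] pop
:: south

[in] move dir: north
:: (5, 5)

[in] pop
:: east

[in] move dir: west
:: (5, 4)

[in] pop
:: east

[in] move dir: west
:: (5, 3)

[in] pop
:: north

[in] move dir: south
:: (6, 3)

[in] sense dir: south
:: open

[in] push x: south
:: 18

[in] move dir: south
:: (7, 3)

[in] sense dir: west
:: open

[in] push x: west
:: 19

[in] move dir: west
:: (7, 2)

[in] sense dir: west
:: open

[in] push x: west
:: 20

[in] move dir: west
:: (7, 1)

[in] pop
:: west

[in] move dir: east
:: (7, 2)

[in] pop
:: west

[in] move dir: east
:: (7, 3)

[in] sense dir: east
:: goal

[in] move dir: east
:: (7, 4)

Answer: (7, 4)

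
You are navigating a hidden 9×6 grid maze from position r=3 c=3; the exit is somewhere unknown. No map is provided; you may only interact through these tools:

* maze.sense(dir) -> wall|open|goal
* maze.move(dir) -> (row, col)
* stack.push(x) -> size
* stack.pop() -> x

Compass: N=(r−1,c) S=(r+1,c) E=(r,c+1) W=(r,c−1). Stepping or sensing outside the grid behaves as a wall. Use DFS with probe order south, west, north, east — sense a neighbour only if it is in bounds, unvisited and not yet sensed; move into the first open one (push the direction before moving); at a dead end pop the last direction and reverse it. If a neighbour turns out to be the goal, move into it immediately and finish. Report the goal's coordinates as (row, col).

;; maze.sense(dir='south') => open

;; stack.push(x='south') => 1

;; maze.move(dir='south') => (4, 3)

;; maze.sense(dir='south') => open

;; stack.push(x='south') => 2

;; maze.move(dir='south') => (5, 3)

;; maze.sense(dir='south') => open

;; stack.push(x='south') => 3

;; maze.move(dir='south') => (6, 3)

;; maze.sense(dir='south') => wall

;; maze.sense(dir='west') => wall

;; maze.sense(dir='east') => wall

;; stack.pop() => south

;; maze.move(dir='north') => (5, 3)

;; maze.sense(dir='west') => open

;; stack.push(x='west') => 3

;; maze.move(dir='west') => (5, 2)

;; maze.sense(dir='west') => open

;; stack.push(x='west') => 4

;; maze.move(dir='west') => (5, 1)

;; maze.sense(dir='south') => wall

;; maze.sense(dir='west') => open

;; stack.push(x='west') => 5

;; maze.move(dir='west') => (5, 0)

;; maze.sense(dir='south') => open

;; stack.push(x='south') => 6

;; maze.move(dir='south') => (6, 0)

;; maze.sense(dir='south') => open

;; stack.push(x='south') => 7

;; maze.move(dir='south') => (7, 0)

;; maze.sense(dir='south') => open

;; stack.push(x='south') => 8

;; maze.move(dir='south') => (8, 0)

;; maze.sense(dir='east') => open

;; stack.push(x='east') => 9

;; maze.move(dir='east') => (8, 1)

;; maze.sense(dir='north') => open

;; stack.push(x='north') => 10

;; maze.move(dir='north') => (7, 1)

;; maze.sense(dir='east') => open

;; stack.push(x='east') => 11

;; maze.move(dir='east') => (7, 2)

;; maze.sense(dir='south') => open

;; stack.push(x='south') => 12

;; maze.move(dir='south') => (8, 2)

;; maze.sense(dir='east') => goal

;; maze.move(dir='east') => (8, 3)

Answer: (8, 3)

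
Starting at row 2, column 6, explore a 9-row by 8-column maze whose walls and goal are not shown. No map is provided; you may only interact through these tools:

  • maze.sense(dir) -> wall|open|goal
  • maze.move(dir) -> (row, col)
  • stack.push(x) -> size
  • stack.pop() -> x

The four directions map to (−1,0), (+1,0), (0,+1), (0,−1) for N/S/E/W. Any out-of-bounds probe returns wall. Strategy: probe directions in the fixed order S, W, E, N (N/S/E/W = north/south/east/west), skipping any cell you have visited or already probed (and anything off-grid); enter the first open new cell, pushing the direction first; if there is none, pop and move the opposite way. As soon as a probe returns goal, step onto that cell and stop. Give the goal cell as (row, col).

;; maze.sense(dir→south) -> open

;; stack.push(x→south) -> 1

;; maze.move(dir→south) -> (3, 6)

;; maze.sense(dir→south) -> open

;; stack.push(x→south) -> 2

;; maze.move(dir→south) -> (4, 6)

;; maze.sense(dir→south) -> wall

;; maze.sense(dir→west) -> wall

;; maze.sense(dir→east) -> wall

;; stack.pop() -> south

;; maze.move(dir→north) -> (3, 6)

;; maze.sense(dir→west) -> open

;; stack.push(x→west) -> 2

;; maze.move(dir→west) -> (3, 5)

;; maze.sense(dir→west) -> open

;; stack.push(x→west) -> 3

;; maze.move(dir→west) -> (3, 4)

;; maze.sense(dir→south) -> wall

;; maze.sense(dir→west) -> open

;; stack.push(x→west) -> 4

;; maze.move(dir→west) -> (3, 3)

;; maze.sense(dir→south) -> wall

;; maze.sense(dir→west) -> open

;; stack.push(x→west) -> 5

;; maze.move(dir→west) -> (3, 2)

;; maze.sense(dir→south) -> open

;; stack.push(x→south) -> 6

;; maze.move(dir→south) -> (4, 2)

;; maze.sense(dir→south) -> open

;; stack.push(x→south) -> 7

;; maze.move(dir→south) -> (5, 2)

;; maze.sense(dir→south) -> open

;; stack.push(x→south) -> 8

;; maze.move(dir→south) -> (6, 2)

;; maze.sense(dir→south) -> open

;; stack.push(x→south) -> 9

;; maze.move(dir→south) -> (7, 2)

;; maze.sense(dir→south) -> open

;; stack.push(x→south) -> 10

;; maze.move(dir→south) -> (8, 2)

;; maze.sense(dir→west) -> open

;; stack.push(x→west) -> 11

;; maze.move(dir→west) -> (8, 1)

;; maze.sense(dir→west) -> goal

;; maze.move(dir→west) -> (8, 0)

Answer: (8, 0)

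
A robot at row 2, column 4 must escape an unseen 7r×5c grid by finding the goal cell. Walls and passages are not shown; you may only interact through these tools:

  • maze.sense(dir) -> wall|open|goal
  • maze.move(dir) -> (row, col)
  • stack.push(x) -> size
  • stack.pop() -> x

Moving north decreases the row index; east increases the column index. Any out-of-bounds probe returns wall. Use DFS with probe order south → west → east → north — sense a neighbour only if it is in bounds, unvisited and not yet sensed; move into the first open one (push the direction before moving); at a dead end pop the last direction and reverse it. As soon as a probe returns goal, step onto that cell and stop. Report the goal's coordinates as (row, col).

> maze.sense dir→south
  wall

> maze.sense dir→west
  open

> stack.push x→west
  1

> maze.move dir→west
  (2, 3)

> maze.sense dir→south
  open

> stack.push x→south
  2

> maze.move dir→south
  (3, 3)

> maze.sense dir→south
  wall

> maze.sense dir→west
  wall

> stack.pop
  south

> maze.move dir→north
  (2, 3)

> maze.sense dir→west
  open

> stack.push x→west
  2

> maze.move dir→west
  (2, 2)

> maze.sense dir→west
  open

> stack.push x→west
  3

> maze.move dir→west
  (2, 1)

> maze.sense dir→south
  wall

> maze.sense dir→west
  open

> stack.push x→west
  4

> maze.move dir→west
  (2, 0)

> maze.sense dir→south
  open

> stack.push x→south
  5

> maze.move dir→south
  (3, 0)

> maze.sense dir→south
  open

> stack.push x→south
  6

> maze.move dir→south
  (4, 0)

> maze.sense dir→south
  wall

> maze.sense dir→east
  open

> stack.push x→east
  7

> maze.move dir→east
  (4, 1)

> maze.sense dir→south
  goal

> maze.move dir→south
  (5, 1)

Answer: (5, 1)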